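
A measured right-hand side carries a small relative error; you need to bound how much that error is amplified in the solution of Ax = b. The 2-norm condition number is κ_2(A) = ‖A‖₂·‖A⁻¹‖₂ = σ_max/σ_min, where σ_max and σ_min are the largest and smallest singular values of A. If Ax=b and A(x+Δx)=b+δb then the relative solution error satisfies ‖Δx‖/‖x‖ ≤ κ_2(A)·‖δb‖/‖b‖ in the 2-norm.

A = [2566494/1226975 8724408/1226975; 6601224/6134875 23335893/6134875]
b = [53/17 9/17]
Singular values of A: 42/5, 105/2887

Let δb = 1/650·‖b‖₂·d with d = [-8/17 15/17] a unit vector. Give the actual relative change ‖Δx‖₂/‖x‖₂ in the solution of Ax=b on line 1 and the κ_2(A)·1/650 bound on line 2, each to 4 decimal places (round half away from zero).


0.0049
0.3553

from the listed singular values, σ₁ = 42/5, σ_n = 105/2887
κ_2(A) = (42/5) / (105/2887) = 230.9600
bound on ‖Δx‖/‖x‖: κ·ε = 230.9600·1/650 = 0.3553
solve Ax = b  →  x = [26.4954 -7.3558]
‖b‖ = 3.1623, ‖x‖ = 27.4976
Δx = A⁻¹·δb where δb = 1/650·3.1623·d; ‖Δx‖ = 0.1338
realised ‖Δx‖/‖x‖ = 0.0049
realised/bound (from unrounded values) ≈ 0.0137


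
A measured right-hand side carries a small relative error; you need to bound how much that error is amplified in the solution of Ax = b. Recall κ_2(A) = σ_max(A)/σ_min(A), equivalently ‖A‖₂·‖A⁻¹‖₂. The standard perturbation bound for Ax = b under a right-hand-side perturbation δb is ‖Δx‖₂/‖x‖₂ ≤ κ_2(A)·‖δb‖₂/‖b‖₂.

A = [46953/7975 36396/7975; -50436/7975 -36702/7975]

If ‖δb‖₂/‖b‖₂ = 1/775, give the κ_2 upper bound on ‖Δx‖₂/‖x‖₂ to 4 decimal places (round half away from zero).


0.0852

M = AᵀA = [1129221/15125 846612/15125; 846612/15125 635364/15125]. tr(M)=352917/3025, det(M)=236196/75625
solving λ² − 352917/3025·λ + 236196/75625 = 0 gives λ = 2916/25, 81/3025
κ_2(A) = √(λ_max/λ_min) = √((2916/25) / (81/3025)) = 66.0000
worst-case relative error ≤ 66.0000 × 1/775 = 0.0852


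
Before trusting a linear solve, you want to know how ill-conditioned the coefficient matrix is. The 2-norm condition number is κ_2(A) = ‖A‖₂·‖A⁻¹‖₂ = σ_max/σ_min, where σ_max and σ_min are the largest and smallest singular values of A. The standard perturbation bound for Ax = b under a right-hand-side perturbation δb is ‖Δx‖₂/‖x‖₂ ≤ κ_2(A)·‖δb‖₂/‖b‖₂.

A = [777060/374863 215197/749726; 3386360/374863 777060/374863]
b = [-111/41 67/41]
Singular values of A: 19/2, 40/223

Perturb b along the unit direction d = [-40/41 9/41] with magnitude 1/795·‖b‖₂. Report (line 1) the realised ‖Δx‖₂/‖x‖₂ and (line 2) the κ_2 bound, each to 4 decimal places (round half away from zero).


largest singular value 19/2, smallest 40/223
κ = σ_max/σ_min = (19/2)/(40/223) = 52.9625
perturbation bound = 52.9625·1/795 = 0.0666
solve Ax = b  →  x = [-3.5686 16.3402]
‖b‖₂ = 3.1623 and ‖x‖₂ = 16.7253
re-solving with b+δb shifts x by Δx of norm 0.0222
realised ‖Δx‖/‖x‖ = 0.0013
so the bound overstates the realised error by a factor of ≈ 50.2456 (computed from the unrounded values)

0.0013
0.0666


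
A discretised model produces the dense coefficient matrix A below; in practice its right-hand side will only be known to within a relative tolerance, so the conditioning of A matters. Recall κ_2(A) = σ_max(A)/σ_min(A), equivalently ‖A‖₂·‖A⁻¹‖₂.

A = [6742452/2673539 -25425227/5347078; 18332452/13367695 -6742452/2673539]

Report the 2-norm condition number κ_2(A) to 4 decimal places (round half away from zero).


231.2750

form AᵀA = [5095485365536/618322732225 -1910645706726/123664546445; -1910645706726/123664546445 2866037383705/98931637156] with trace 318452858321/8558100100 and determinant 55383364/2139525025
λ_max, λ_min = (318452858321/8558100100 ± √101404639350847111156641/73241077321620010000)/2 = 3721/100, 59536/85581001
κ_2(A) = √(λ_max/λ_min) = √((3721/100) / (59536/85581001)) = 231.2750


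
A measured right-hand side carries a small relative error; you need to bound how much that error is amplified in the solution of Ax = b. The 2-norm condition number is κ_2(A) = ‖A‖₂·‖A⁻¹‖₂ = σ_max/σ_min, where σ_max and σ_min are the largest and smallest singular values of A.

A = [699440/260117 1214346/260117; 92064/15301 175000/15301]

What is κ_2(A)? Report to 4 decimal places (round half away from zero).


AᵀA = [17388856576/400360081 32576916960/400360081; 32576916960/400360081 61096220164/400360081]; tr = 271574660/1385329, det = 9834496/1385329
char-poly roots: 196 and 50176/1385329
κ_2(A) = √(λ_max/λ_min) = √(196 / (50176/1385329)) = 73.5625

73.5625


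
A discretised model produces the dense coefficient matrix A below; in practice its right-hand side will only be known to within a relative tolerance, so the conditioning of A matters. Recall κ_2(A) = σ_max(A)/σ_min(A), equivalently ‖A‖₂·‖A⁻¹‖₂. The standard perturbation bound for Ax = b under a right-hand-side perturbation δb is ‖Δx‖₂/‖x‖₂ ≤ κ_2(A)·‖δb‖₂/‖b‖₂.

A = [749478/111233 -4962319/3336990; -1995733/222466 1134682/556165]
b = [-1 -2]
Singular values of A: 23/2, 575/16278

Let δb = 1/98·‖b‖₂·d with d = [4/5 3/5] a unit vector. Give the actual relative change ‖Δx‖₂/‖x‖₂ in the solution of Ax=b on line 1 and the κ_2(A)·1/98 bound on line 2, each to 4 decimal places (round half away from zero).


0.0114
3.3220

σ_max = 23/2, σ_min = 575/16278
κ_2(A) = (23/2) / (575/16278) = 325.5600
perturbation bound = 325.5600·1/98 = 3.3220
solve Ax = b  →  x = [-12.3438 -55.2573]
‖b‖ = 2.2361, ‖x‖ = 56.6192
Δx = A⁻¹·δb where δb = 1/98·2.2361·d; ‖Δx‖ = 0.6459
realised ‖Δx‖/‖x‖ = 0.0114
so the bound overstates the realised error by a factor of ≈ 291.1901 (computed from the unrounded values)


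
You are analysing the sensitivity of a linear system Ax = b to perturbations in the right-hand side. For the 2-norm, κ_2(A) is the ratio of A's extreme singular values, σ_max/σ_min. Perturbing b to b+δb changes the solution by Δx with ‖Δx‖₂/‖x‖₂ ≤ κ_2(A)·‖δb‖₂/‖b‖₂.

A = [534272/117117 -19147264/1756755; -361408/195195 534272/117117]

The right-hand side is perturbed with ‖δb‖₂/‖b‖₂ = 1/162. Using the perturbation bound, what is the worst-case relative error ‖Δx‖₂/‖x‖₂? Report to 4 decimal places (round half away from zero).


form AᵀA = [49181691904/2029052025 -70814547968/1217431215; -70814547968/1217431215 2549368029184/18261468225] with trace 3540832256/21611205 and determinant 1073741824/2701400625
solving λ² − 3540832256/21611205·λ + 1073741824/2701400625 = 0 gives λ = 4096/25, 262144/108056025
κ_2(A) = √(λ_max/λ_min) = √((4096/25) / (262144/108056025)) = 259.8750
worst-case relative error ≤ 259.8750 × 1/162 = 1.6042

1.6042


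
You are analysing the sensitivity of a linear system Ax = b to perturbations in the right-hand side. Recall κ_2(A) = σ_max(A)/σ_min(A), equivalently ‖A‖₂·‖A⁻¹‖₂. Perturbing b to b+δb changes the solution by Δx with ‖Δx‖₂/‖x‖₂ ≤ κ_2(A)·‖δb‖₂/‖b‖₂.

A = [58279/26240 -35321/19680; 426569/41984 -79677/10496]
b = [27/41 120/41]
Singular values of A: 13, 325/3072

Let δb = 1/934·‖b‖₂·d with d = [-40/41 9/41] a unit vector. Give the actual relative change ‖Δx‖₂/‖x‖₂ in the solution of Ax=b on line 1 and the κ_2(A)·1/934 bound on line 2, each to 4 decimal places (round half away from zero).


0.1316
0.1316

largest singular value 13, smallest 325/3072
condition number: 13 ÷ (325/3072) = 122.8800
κ_2(A)·‖δb‖/‖b‖ = 0.1316
solve Ax = b  →  x = [0.1846 -0.1385]
‖b‖₂ = 3.0000 and ‖x‖₂ = 0.2308
Δx = A⁻¹·δb where δb = 1/934·3.0000·d; ‖Δx‖ = 0.0304
realised ‖Δx‖/‖x‖ = 0.1316
so the bound is sharp here: realised error equals the bound


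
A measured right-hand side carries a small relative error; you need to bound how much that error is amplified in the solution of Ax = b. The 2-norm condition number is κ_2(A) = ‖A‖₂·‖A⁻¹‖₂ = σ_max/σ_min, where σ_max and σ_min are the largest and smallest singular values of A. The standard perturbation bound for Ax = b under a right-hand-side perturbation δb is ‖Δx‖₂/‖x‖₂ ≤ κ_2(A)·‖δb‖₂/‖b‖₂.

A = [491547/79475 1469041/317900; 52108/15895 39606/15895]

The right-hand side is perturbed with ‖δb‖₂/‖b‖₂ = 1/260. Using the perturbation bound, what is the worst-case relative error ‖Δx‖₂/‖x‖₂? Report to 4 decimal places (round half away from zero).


AᵀA = [1070932681/21855625 3212739243/87422500; 3212739243/87422500 9638531329/349690000]; tr = 1070938169/13987600, det = 2401/34969
λ_max, λ_min = (1070938169/13987600 ± √1146854827056912561/195652953760000)/2 = 1225/16, 784/874225
σ_max=√(1225/16)=(35/4), σ_min=√(784/874225)=(28/935) → κ = 292.1875
worst-case relative error ≤ 292.1875 × 1/260 = 1.1238

1.1238


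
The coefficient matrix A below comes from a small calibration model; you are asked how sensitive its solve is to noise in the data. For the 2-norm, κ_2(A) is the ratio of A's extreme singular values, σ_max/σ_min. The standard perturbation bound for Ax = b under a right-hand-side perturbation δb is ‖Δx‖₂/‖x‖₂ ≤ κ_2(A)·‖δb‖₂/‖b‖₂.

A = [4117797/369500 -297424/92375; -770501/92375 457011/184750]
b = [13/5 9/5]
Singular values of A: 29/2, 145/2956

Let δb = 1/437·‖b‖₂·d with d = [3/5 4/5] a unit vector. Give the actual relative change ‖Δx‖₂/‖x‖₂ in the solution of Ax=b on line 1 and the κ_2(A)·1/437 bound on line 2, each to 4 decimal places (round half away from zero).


largest singular value 29/2, smallest 145/2956
condition number: (29/2) ÷ (145/2956) = 295.6000
perturbation bound = 295.6000·1/437 = 0.6764
solve Ax = b  →  x = [17.1906 58.6930]
‖b‖ = 3.1623, ‖x‖ = 61.1587
re-solving with b+δb shifts x by Δx of norm 0.1475
realised ‖Δx‖/‖x‖ = 0.0024
realised/bound (from unrounded values) ≈ 0.0036

0.0024
0.6764


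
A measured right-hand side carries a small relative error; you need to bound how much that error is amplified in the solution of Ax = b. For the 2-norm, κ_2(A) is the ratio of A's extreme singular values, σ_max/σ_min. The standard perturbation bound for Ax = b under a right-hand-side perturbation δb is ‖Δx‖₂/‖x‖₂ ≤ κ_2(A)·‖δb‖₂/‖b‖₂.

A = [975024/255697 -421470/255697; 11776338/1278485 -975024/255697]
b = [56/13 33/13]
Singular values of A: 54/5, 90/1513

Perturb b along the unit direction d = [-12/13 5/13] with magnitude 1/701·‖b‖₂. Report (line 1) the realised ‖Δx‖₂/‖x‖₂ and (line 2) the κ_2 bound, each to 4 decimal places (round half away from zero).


0.0024
0.2590

σ_max = 54/5, σ_min = 90/1513
κ_2(A) = (54/5) / (90/1513) = 181.5600
worst-case relative error ≤ 181.5600 × 1/701 = 0.2590
solve Ax = b  →  x = [-19.0556 -46.6963]
2-norm of b is 5.0000; of x, 50.4347
Δx = A⁻¹·δb where δb = 1/701·5.0000·d; ‖Δx‖ = 0.1199
realised ‖Δx‖/‖x‖ = 0.0024
realised/bound (from unrounded values) ≈ 0.0092


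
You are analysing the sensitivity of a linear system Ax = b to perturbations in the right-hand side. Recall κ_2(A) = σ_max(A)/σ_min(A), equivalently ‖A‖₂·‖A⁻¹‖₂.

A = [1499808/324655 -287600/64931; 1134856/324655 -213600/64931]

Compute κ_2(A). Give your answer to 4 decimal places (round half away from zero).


AᵀA = [141492887104/4216034761 -134750004480/4216034761; -134750004480/4216034761 128338720000/4216034761]; tr = 320846144/5013121, det = 409600/5013121
eigenvalues of AᵀA: λ = (tr ± √(tr²−4·det))/2 = 64, 6400/5013121
so κ_2 = √(64 / (6400/5013121)) = 223.9000

223.9000


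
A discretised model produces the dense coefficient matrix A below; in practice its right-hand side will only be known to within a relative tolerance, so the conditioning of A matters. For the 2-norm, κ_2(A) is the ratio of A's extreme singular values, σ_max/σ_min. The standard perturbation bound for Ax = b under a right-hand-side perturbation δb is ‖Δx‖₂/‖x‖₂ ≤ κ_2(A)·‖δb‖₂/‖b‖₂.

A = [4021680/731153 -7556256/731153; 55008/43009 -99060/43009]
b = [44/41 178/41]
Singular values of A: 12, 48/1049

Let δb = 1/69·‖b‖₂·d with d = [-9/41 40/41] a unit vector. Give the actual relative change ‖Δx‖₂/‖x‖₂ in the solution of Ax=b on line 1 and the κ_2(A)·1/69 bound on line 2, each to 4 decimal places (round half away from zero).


σ_max = 12, σ_min = 48/1049
κ_2(A) = 12 / (48/1049) = 262.2500
bound on ‖Δx‖/‖x‖: κ·ε = 262.2500·1/69 = 3.8007
solve Ax = b  →  x = [77.2108 40.9902]
‖b‖ = 4.4721, ‖x‖ = 87.4168
re-solving with b+δb shifts x by Δx of norm 1.4164
relative error = 0.0162
so the bound overstates the realised error by a factor of ≈ 234.5640 (computed from the unrounded values)

0.0162
3.8007


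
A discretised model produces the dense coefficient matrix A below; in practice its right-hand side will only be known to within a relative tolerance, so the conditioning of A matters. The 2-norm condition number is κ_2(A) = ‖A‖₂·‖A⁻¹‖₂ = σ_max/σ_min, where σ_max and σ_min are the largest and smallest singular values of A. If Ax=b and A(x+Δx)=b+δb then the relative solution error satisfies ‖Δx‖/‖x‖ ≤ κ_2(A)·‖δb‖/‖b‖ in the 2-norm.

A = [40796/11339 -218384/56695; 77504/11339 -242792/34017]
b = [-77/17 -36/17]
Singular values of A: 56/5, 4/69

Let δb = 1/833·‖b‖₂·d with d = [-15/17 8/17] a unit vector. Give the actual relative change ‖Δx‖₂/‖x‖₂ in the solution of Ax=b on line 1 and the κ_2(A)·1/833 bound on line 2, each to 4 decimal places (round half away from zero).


σ_max = 56/5, σ_min = 4/69
κ = σ_max/σ_min = (56/5)/(4/69) = 193.2000
κ_2(A)·‖δb‖/‖b‖ = 0.2319
solve Ax = b  →  x = [37.2278 35.9483]
2-norm of b is 5.0000; of x, 51.7512
re-solving with b+δb shifts x by Δx of norm 0.1035
realised ‖Δx‖/‖x‖ = 0.0020
tightness: 0.0020 against a bound of 0.2319 (unrounded ratio ≈ 0.0086)

0.0020
0.2319


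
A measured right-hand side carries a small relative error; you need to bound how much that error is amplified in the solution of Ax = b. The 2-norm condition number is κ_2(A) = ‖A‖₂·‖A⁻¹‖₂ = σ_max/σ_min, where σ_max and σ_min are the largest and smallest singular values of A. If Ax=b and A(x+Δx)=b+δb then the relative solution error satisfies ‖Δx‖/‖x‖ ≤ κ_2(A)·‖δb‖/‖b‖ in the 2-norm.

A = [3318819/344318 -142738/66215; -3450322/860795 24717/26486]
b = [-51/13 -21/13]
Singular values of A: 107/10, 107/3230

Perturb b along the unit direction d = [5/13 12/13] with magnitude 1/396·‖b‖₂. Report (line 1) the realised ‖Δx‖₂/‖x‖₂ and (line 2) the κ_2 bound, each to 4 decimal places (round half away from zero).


σ_max = 107/10, σ_min = 107/3230
κ = σ_max/σ_min = (107/10)/(107/3230) = 323.0000
perturbation bound = 323.0000·1/396 = 0.8157
solve Ax = b  →  x = [-20.1527 -88.2904]
‖b‖ = 4.2426, ‖x‖ = 90.5612
δb = ε·‖b‖·d = [0.0041 0.0099]; solving A·Δx = δb gives ‖Δx‖ = 0.3234
realised ‖Δx‖/‖x‖ = 0.0036
tightness: 0.0036 against a bound of 0.8157 (unrounded ratio ≈ 0.0044)

0.0036
0.8157


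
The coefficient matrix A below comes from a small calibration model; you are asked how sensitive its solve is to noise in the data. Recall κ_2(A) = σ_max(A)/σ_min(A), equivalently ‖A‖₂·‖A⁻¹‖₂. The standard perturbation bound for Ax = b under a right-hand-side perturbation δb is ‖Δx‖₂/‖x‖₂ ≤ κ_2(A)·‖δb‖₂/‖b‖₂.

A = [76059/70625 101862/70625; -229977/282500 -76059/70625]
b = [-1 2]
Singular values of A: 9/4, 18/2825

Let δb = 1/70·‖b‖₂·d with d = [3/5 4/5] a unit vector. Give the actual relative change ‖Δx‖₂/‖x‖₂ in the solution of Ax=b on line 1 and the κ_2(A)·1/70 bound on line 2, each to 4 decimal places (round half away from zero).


0.0319
5.0446

largest singular value 9/4, smallest 18/2825
κ = σ_max/σ_min = (9/4)/(18/2825) = 353.1250
worst-case relative error ≤ 353.1250 × 1/70 = 5.0446
solve Ax = b  →  x = [-126.0889 93.4556]
‖b‖ = 2.2361, ‖x‖ = 156.9470
Δx = A⁻¹·δb where δb = 1/70·2.2361·d; ‖Δx‖ = 5.0134
realised ‖Δx‖/‖x‖ = 0.0319
tightness: 0.0319 against a bound of 5.0446 (unrounded ratio ≈ 0.0063)


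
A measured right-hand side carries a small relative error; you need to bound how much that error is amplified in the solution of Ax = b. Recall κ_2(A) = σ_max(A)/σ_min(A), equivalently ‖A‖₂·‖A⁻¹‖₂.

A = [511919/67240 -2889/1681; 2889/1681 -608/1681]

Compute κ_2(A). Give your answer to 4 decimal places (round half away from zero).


320.0000

form AᵀA = [163840081/2689600 -921591/67240; -921591/67240 5185/1681] with trace 102401/1600 and determinant 1/25
char-poly roots: 64 and 1/1600
so κ_2 = √(64 / (1/1600)) = 320.0000


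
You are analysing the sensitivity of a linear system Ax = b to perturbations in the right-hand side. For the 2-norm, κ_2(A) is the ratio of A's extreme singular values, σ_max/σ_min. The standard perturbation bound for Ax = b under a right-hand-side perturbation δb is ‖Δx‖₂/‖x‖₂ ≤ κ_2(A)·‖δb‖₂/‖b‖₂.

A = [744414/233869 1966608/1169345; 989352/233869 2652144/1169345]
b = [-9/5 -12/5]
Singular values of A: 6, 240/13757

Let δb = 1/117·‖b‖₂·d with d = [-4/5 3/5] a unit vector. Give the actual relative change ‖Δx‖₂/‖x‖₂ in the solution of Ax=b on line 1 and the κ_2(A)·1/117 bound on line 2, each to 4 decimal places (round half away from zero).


2.9395
2.9395

from the listed singular values, σ₁ = 6, σ_n = 240/13757
condition number: 6 ÷ (240/13757) = 343.9250
κ_2(A)·‖δb‖/‖b‖ = 2.9395
solve Ax = b  →  x = [-0.4412 -0.2353]
‖b‖ = 3.0000, ‖x‖ = 0.5000
re-solving with b+δb shifts x by Δx of norm 1.4698
realised ‖Δx‖/‖x‖ = 2.9395
realised/bound = 1 exactly: the bound is attained for this b and d


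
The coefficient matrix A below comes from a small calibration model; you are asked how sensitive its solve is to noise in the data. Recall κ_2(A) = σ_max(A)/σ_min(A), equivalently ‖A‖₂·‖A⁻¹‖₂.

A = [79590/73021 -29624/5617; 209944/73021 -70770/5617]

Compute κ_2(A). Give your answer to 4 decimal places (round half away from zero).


AᵀA = [298290244/31550689 -1324270080/31550689; -1324270080/31550689 5885974276/31550689]; tr = 3678920/18769, det = 38416/18769
solving λ² − 3678920/18769·λ + 38416/18769 = 0 gives λ = 196, 196/18769
so κ_2 = √(196 / (196/18769)) = 137.0000

137.0000


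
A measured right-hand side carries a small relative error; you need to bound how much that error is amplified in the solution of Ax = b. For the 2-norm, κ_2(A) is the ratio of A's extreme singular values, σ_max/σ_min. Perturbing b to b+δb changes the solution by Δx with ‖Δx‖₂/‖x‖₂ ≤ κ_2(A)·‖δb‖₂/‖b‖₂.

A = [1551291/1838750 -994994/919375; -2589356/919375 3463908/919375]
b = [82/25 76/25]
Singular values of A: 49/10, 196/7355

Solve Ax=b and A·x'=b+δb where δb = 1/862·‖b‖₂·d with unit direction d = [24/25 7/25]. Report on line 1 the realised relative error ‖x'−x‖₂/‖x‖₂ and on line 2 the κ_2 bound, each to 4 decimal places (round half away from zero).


largest singular value 49/10, smallest 196/7355
κ = σ_max/σ_min = (49/10)/(196/7355) = 183.8750
worst-case relative error ≤ 183.8750 × 1/862 = 0.2133
solve Ax = b  →  x = [119.8367 90.3878]
‖b‖₂ = 4.4721 and ‖x‖₂ = 150.1026
Δx = A⁻¹·δb where δb = 1/862·4.4721·d; ‖Δx‖ = 0.1947
realised ‖Δx‖/‖x‖ = 0.0013
tightness: 0.0013 against a bound of 0.2133 (unrounded ratio ≈ 0.0061)

0.0013
0.2133


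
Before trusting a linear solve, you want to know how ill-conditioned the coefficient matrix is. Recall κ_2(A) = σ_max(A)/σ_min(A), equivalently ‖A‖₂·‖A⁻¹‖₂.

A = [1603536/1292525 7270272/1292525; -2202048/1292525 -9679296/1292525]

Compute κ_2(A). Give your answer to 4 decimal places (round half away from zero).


M = AᵀA = [296813723904/66824835025 52755867648/2672993401; 52755867648/2672993401 5861825040384/66824835025]. tr(M)=3663675648/39753025, det(M)=84934656/993825625
char-poly roots: 2304/25 and 36864/39753025
κ_2(A) = √(λ_max/λ_min) = √((2304/25) / (36864/39753025)) = 315.2500

315.2500


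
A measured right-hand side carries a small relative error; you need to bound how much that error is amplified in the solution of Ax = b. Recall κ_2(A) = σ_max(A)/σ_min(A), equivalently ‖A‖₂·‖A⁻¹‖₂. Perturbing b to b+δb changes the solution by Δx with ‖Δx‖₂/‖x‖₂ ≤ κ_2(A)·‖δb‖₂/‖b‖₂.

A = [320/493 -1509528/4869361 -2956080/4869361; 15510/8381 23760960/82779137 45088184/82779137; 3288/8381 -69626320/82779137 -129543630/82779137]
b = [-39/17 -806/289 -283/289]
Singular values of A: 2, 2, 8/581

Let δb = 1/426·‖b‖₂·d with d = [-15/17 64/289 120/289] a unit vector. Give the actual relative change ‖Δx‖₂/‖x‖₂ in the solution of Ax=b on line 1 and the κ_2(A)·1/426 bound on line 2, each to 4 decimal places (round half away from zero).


0.0088
0.3410

largest singular value 2, smallest 8/581
condition number: 2 ÷ (8/581) = 145.2500
worst-case relative error ≤ 145.2500 × 1/426 = 0.3410
solve Ax = b  →  x = [-1.7586 -63.8943 34.5264]
2-norm of b is 3.7417; of x, 72.6474
δb = ε·‖b‖·d = [-0.0077 0.0019 0.0036]; solving A·Δx = δb gives ‖Δx‖ = 0.6379
realised ‖Δx‖/‖x‖ = 0.0088
tightness: 0.0088 against a bound of 0.3410 (unrounded ratio ≈ 0.0258)


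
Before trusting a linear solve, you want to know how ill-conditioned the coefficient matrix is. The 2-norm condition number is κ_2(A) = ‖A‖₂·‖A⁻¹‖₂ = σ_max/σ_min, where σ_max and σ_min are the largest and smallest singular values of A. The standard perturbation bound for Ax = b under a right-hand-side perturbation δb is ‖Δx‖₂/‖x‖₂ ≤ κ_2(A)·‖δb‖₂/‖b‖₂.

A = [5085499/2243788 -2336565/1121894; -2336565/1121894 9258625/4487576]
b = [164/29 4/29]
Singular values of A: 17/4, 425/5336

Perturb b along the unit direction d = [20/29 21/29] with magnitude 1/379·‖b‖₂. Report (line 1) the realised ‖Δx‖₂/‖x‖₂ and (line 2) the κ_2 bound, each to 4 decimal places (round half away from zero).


0.0037
0.1408

from the listed singular values, σ₁ = 17/4, σ_n = 425/5336
κ_2(A) = (17/4) / (425/5336) = 53.3600
perturbation bound = 53.3600·1/379 = 0.1408
solve Ax = b  →  x = [35.3168 35.7180]
‖b‖₂ = 5.6569 and ‖x‖₂ = 50.2300
with δb = [0.0103 0.0108], A·Δx = δb → ‖Δx‖ = 0.1874
realised ‖Δx‖/‖x‖ = 0.0037
realised/bound (from unrounded values) ≈ 0.0265


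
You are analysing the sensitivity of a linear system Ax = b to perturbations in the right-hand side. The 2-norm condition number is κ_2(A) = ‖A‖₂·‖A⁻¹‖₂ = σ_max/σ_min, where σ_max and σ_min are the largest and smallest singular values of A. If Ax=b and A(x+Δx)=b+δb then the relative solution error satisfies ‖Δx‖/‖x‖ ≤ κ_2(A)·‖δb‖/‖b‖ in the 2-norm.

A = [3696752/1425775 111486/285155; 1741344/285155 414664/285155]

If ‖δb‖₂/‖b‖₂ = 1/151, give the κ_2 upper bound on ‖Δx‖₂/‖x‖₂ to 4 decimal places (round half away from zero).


0.2214

M = AᵀA = [529425730816/12028605625 23801771808/2405721125; 23801771808/2405721125 1090978468/481144225]. tr(M)=331172036/7155625, det(M)=342102016/178890625
char-poly roots: 1156/25 and 295936/7155625
κ = σ_max/σ_min = (34/5)/(544/2675) = 33.4375
perturbation bound = 33.4375·1/151 = 0.2214


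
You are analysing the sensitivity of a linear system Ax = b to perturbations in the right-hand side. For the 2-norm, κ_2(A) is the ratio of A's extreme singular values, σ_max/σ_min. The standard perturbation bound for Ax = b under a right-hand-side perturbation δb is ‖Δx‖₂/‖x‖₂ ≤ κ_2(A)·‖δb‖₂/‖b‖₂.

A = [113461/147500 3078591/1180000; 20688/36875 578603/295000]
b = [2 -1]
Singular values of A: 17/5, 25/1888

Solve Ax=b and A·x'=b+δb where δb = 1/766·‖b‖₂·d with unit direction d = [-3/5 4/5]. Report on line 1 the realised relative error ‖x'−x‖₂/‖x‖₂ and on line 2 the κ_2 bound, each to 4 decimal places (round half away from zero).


from the listed singular values, σ₁ = 17/5, σ_n = 25/1888
κ_2(A) = (17/5) / (25/1888) = 256.7680
perturbation bound = 256.7680·1/766 = 0.3352
solve Ax = b  →  x = [145.0808 -42.0088]
‖b‖ = 2.2361, ‖x‖ = 151.0403
δb = ε·‖b‖·d = [-0.0018 0.0023]; solving A·Δx = δb gives ‖Δx‖ = 0.2205
dividing the unrounded norms, ‖Δx‖/‖x‖ = 0.0015
tightness: 0.0015 against a bound of 0.3352 (unrounded ratio ≈ 0.0044)

0.0015
0.3352


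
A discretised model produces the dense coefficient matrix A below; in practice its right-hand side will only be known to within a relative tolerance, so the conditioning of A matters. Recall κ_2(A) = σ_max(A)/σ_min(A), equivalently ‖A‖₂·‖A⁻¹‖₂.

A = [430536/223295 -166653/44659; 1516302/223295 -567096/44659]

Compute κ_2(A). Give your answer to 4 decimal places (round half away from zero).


AᵀA = [99381320100/1994426281 -186327783000/1994426281; -186327783000/1994426281 349371095625/1994426281]; tr = 1552776525/6901129, det = 5062500/6901129
eigenvalues of AᵀA: λ = (tr ± √(tr²−4·det))/2 = 225, 22500/6901129
σ_max=√225=15, σ_min=√(22500/6901129)=(150/2627) → κ = 262.7000

262.7000


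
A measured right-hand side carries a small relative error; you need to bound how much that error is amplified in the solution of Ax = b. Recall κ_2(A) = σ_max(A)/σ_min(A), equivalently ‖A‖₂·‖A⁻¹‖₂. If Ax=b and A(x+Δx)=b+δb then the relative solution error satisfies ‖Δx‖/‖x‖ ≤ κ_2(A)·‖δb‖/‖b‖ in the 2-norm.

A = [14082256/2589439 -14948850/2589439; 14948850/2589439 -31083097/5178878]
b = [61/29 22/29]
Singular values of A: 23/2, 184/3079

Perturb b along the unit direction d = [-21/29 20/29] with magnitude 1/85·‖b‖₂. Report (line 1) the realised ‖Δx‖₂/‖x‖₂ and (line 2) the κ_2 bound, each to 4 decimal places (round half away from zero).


from the listed singular values, σ₁ = 23/2, σ_n = 184/3079
condition number: (23/2) ÷ (184/3079) = 192.4375
bound on ‖Δx‖/‖x‖: κ·ε = 192.4375·1/85 = 2.2640
solve Ax = b  →  x = [-11.9976 -11.6664]
2-norm of b is 2.2361; of x, 16.7346
with δb = [-0.0190 0.0181], A·Δx = δb → ‖Δx‖ = 0.4402
realised ‖Δx‖/‖x‖ = 0.0263
realised/bound (from unrounded values) ≈ 0.0116

0.0263
2.2640


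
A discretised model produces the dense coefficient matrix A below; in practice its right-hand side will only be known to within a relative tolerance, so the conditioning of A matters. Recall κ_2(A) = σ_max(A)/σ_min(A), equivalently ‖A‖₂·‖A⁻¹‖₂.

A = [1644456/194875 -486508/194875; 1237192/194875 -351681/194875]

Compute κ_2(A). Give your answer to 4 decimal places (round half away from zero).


AᵀA = [169395183232/1519050625 -49405516776/1519050625; -49405516776/1519050625 14414782393/1519050625]; tr = 294095945/2430481, det = 937024/2430481
solving λ² − 294095945/2430481·λ + 937024/2430481 = 0 gives λ = 121, 7744/2430481
κ = σ_max/σ_min = 11/(88/1559) = 194.8750

194.8750


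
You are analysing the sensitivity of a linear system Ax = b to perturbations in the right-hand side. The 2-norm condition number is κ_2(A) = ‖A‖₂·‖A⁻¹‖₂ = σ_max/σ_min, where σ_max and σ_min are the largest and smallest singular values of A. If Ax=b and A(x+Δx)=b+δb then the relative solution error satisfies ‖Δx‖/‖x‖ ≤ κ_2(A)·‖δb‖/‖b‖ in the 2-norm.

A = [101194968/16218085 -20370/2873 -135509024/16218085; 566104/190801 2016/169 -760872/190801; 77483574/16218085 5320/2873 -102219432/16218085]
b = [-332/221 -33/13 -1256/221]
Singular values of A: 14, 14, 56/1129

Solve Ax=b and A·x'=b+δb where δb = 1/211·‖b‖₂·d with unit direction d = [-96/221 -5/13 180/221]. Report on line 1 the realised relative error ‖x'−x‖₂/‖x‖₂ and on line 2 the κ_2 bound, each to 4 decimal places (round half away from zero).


largest singular value 14, smallest 56/1129
κ_2(A) = 14 / (56/1129) = 282.2500
perturbation bound = 282.2500·1/211 = 1.3377
solve Ax = b  →  x = [-48.6099 -0.1538 -35.9904]
‖b‖ = 6.4031, ‖x‖ = 60.4835
Δx = A⁻¹·δb where δb = 1/211·6.4031·d; ‖Δx‖ = 0.6118
realised ‖Δx‖/‖x‖ = 0.0101
realised/bound (from unrounded values) ≈ 0.0076

0.0101
1.3377


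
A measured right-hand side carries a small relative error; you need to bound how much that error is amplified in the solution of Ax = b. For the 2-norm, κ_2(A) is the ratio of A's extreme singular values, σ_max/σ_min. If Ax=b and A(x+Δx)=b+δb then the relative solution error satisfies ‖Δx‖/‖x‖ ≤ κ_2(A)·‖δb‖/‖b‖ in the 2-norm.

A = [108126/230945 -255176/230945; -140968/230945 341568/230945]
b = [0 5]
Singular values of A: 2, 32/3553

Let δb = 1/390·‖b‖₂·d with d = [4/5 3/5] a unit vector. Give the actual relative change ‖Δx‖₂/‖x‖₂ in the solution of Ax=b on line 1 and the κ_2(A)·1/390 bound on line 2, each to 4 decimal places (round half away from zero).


0.0043
0.5694

σ_max = 2, σ_min = 32/3553
κ = σ_max/σ_min = 2/(32/3553) = 222.0625
bound on ‖Δx‖/‖x‖: κ·ε = 222.0625·1/390 = 0.5694
solve Ax = b  →  x = [306.7019 129.9591]
‖b‖₂ = 5.0000 and ‖x‖₂ = 333.0998
Δx = A⁻¹·δb where δb = 1/390·5.0000·d; ‖Δx‖ = 1.4235
relative error = 0.0043
realised/bound (from unrounded values) ≈ 0.0075


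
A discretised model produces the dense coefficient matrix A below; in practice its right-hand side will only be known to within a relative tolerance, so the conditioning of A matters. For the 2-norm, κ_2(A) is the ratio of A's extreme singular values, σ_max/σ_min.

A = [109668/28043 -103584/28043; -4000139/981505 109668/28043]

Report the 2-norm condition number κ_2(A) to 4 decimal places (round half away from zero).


M = AᵀA = [1059802518749/33219036725 -28837310268/949115335; -28837310268/949115335 784714320/27117581]. tr(M)=69692329681/1145484025, det(M)=65804544/1145484025
solving λ² − 69692329681/1145484025·λ + 65804544/1145484025 = 0 gives λ = 1521/25, 43264/45819361
κ_2(A) = √(λ_max/λ_min) = √((1521/25) / (43264/45819361)) = 253.8375

253.8375


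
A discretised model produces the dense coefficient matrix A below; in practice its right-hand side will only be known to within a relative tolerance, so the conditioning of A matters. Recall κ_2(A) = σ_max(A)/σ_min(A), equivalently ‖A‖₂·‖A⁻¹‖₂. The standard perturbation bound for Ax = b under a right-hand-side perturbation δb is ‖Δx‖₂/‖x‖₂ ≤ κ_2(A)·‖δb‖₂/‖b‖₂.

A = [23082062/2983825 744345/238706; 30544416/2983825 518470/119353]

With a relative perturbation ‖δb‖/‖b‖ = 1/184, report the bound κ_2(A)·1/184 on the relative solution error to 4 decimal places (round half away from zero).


0.6237

AᵀA = [58629717398116/356128465225 4885374416643/71225693045; 4885374416643/71225693045 1629294042625/56980554436]; tr = 1628705447681/8429076100, det = 5972816656/2107269025
eigenvalues of AᵀA: λ = (tr ± √(tr²−4·det))/2 = 19321/100, 1236544/84290761
κ = σ_max/σ_min = (139/10)/(1112/9181) = 114.7625
worst-case relative error ≤ 114.7625 × 1/184 = 0.6237


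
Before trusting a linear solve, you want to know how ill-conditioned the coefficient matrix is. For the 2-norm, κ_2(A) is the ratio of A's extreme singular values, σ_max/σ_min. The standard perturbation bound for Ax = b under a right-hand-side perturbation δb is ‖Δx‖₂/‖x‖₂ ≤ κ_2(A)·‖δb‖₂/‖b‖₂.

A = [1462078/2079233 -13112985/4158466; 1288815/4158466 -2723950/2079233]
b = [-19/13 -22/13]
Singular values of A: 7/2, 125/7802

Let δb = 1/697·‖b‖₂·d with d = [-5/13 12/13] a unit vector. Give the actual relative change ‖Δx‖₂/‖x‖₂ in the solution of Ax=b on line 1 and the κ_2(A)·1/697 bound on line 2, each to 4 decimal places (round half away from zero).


largest singular value 7/2, smallest 125/7802
κ = σ_max/σ_min = (7/2)/(125/7802) = 218.4560
perturbation bound = 218.4560·1/697 = 0.3134
solve Ax = b  →  x = [-61.0191 -13.1436]
‖b‖ = 2.2361, ‖x‖ = 62.4186
with δb = [-0.0012 0.0030], A·Δx = δb → ‖Δx‖ = 0.2002
realised ‖Δx‖/‖x‖ = 0.0032
realised/bound (from unrounded values) ≈ 0.0102

0.0032
0.3134


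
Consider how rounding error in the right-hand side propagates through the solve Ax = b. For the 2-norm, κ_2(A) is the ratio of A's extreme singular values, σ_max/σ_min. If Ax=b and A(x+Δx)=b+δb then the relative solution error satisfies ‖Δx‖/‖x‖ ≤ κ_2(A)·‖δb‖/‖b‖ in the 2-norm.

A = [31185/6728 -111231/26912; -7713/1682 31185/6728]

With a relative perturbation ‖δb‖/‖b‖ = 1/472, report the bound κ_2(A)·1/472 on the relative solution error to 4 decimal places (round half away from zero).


0.0678

M = AᵀA = [2288169/53824 -8700615/215296; -8700615/215296 33213321/861184]. tr(M)=83025/1024, det(M)=6561/1024
solving λ² − 83025/1024·λ + 6561/1024 = 0 gives λ = 81, 81/1024
σ_max=√81=9, σ_min=√(81/1024)=(9/32) → κ = 32.0000
worst-case relative error ≤ 32.0000 × 1/472 = 0.0678


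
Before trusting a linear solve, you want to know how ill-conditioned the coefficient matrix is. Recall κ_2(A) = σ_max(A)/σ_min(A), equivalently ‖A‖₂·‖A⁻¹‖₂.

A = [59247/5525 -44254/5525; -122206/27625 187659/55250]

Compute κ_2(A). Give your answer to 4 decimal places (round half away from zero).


form AᵀA = [607630069/4515625 -455706783/4515625; -455706783/4515625 1367204449/18062500] with trace 151908989/722500 and determinant 707281/722500
solving λ² − 151908989/722500·λ + 707281/722500 = 0 gives λ = 841/4, 841/180625
κ_2(A) = √(λ_max/λ_min) = √((841/4) / (841/180625)) = 212.5000

212.5000


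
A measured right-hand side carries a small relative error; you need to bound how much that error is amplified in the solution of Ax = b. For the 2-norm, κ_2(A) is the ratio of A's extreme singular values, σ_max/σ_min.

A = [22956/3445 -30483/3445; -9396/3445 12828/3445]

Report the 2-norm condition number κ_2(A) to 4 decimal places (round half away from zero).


form AᵀA = [3640608/70225 -4853844/70225; -4853844/70225 6472017/70225] with trace 404505/2809 and determinant 1296/2809
solving λ² − 404505/2809·λ + 1296/2809 = 0 gives λ = 144, 9/2809
so κ_2 = √(144 / (9/2809)) = 212.0000

212.0000


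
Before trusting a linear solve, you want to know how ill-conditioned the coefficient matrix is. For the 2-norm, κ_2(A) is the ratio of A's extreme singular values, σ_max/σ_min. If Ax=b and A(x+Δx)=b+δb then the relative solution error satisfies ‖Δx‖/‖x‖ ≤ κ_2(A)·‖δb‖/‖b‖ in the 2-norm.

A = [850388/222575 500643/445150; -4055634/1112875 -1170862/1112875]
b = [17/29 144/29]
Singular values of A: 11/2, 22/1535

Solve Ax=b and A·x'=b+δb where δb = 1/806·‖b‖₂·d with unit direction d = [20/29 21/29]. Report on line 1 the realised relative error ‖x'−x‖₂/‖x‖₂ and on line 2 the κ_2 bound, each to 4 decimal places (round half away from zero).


largest singular value 11/2, smallest 22/1535
κ = σ_max/σ_min = (11/2)/(22/1535) = 383.7500
worst-case relative error ≤ 383.7500 × 1/806 = 0.4761
solve Ax = b  →  x = [-78.6691 267.7745]
‖b‖ = 5.0000, ‖x‖ = 279.0914
Δx = A⁻¹·δb where δb = 1/806·5.0000·d; ‖Δx‖ = 0.4328
dividing the unrounded norms, ‖Δx‖/‖x‖ = 0.0016
so the bound overstates the realised error by a factor of ≈ 307.0006 (computed from the unrounded values)

0.0016
0.4761


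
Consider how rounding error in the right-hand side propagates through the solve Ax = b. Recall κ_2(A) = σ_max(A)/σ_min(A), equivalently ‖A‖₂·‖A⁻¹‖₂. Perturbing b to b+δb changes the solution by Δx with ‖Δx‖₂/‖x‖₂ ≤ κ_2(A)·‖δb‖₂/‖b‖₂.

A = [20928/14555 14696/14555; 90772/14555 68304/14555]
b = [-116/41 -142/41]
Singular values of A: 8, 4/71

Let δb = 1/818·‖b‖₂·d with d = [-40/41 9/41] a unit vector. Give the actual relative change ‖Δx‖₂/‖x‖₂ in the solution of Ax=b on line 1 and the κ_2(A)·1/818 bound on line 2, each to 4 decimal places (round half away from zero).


0.0027
0.1736

σ_max = 8, σ_min = 4/71
condition number: 8 ÷ (4/71) = 142.0000
κ_2(A)·‖δb‖/‖b‖ = 0.1736
solve Ax = b  →  x = [-21.7000 28.1000]
‖b‖₂ = 4.4721 and ‖x‖₂ = 35.5035
δb = ε·‖b‖·d = [-0.0053 0.0012]; solving A·Δx = δb gives ‖Δx‖ = 0.0970
realised ‖Δx‖/‖x‖ = 0.0027
tightness: 0.0027 against a bound of 0.1736 (unrounded ratio ≈ 0.0157)


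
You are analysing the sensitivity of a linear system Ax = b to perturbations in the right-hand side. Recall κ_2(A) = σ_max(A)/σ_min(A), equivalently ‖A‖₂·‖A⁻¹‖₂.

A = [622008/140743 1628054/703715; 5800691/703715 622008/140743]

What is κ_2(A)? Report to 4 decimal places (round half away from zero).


M = AᵀA = [149897456329/1713546025 3197743128/68541841; 3197743128/68541841 42639822244/1713546025]. tr(M)=666218957/5929225, det(M)=31561924/148230625
char-poly roots: 2809/25 and 11236/5929225
so κ_2 = √((2809/25) / (11236/5929225)) = 243.5000

243.5000


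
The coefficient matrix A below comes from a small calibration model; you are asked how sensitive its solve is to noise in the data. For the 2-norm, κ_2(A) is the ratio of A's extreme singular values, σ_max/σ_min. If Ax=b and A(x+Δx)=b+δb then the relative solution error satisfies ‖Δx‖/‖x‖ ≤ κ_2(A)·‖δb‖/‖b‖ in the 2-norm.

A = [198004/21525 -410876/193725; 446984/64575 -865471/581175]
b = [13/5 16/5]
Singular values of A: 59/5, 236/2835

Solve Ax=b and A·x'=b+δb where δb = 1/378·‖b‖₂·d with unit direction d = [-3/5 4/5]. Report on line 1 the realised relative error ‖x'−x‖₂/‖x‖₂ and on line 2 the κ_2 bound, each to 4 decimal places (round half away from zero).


0.0109
0.3750

σ_max = 59/5, σ_min = 236/2835
κ_2(A) = (59/5) / (236/2835) = 141.7500
worst-case relative error ≤ 141.7500 × 1/378 = 0.3750
solve Ax = b  →  x = [2.9677 11.6453]
‖b‖₂ = 4.1231 and ‖x‖₂ = 12.0175
δb = ε·‖b‖·d = [-0.0065 0.0087]; solving A·Δx = δb gives ‖Δx‖ = 0.1310
relative error = 0.0109
so the bound overstates the realised error by a factor of ≈ 34.3931 (computed from the unrounded values)


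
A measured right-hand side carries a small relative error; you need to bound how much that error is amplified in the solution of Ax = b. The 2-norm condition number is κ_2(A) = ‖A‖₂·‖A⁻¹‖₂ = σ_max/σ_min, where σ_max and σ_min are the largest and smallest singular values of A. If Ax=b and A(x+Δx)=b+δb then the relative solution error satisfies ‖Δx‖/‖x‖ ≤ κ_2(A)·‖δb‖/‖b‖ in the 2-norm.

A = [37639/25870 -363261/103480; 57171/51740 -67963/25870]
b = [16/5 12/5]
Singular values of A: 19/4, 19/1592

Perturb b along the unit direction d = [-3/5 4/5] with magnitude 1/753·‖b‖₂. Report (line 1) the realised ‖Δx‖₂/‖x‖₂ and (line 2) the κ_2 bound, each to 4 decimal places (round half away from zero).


largest singular value 19/4, smallest 19/1592
κ_2(A) = (19/4) / (19/1592) = 398.0000
bound on ‖Δx‖/‖x‖: κ·ε = 398.0000·1/753 = 0.5286
solve Ax = b  →  x = [0.3239 -0.7773]
2-norm of b is 4.0000; of x, 0.8421
δb = ε·‖b‖·d = [-0.0032 0.0042]; solving A·Δx = δb gives ‖Δx‖ = 0.4451
realised ‖Δx‖/‖x‖ = 0.5286
so the bound is sharp here: realised error equals the bound

0.5286
0.5286
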